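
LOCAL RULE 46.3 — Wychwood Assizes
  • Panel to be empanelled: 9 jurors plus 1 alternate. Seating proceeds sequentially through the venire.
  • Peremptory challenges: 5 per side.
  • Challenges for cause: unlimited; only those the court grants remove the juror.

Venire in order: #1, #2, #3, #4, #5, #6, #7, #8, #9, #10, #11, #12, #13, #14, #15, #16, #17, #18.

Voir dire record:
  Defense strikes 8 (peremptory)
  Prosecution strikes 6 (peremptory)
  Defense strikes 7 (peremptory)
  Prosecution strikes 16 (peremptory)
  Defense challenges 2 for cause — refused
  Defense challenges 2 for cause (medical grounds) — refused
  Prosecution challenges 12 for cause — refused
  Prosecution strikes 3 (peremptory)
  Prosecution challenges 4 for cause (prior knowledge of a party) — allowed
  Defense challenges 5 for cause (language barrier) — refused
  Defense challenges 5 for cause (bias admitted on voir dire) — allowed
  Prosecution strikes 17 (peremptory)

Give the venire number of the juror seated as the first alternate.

18

Removed: #3, #4, #5, #6, #7, #8, #16, #17. (#2, #12 stay — for-cause denied.)
Filling seats in venire order through position 10: #1, #2, #9, #10, #11, #12, #13, #14, #15, #18.
So alternate 1 is #18.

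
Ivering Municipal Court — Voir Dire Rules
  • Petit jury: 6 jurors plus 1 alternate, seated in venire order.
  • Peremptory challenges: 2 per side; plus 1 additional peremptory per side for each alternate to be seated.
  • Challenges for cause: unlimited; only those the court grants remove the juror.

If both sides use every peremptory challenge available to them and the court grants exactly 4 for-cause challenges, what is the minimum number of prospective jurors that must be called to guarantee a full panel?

Seats to fill: 6 + 1 alternates = 7.
Peremptories: 2 + 1×1 = 3 per side × 2 sides = 6.
For-cause removals: 4.
Minimum venire: 7 + 6 + 4 = 17.

17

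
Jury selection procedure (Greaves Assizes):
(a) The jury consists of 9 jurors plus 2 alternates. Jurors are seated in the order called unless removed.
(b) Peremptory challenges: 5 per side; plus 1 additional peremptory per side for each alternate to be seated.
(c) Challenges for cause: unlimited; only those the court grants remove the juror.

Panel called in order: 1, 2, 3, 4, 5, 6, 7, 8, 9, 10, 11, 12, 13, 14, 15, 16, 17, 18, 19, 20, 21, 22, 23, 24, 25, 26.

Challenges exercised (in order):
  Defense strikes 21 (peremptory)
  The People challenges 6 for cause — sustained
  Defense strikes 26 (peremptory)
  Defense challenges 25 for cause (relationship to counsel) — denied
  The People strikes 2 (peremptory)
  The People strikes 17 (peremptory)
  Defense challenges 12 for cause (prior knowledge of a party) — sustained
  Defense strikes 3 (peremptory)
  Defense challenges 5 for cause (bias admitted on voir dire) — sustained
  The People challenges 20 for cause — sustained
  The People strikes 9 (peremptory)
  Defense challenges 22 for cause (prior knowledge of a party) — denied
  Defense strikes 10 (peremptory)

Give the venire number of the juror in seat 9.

Removed: #2, #3, #5, #6, #9, #10, #12, #17, #20, #21, #26. (#22, #25 stay — for-cause denied.)
Seating in order: seats 1–9 → #1, #4, #7, #8, #11, #13, #14, #15, #16; alternates → #18, #19.
So seat 9 is #16.

16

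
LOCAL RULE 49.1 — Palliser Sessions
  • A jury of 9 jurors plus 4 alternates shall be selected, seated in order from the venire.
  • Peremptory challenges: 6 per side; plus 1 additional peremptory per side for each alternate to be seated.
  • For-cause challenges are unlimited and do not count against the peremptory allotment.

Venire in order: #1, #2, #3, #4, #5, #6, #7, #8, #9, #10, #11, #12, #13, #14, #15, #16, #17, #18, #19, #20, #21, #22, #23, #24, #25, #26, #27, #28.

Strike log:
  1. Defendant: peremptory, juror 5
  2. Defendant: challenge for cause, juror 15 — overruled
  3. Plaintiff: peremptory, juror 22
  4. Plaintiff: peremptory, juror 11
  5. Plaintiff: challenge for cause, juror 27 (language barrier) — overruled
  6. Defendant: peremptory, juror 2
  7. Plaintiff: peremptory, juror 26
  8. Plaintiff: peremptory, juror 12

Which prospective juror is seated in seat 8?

10

Removed: #2, #5, #11, #12, #22, #26. (#15, #27 stay — for-cause denied.)
Seating in order: seats 1–9 → #1, #3, #4, #6, #7, #8, #9, #10, #13; alternates → #14, #15, #16, #17.
So seat 8 is #10.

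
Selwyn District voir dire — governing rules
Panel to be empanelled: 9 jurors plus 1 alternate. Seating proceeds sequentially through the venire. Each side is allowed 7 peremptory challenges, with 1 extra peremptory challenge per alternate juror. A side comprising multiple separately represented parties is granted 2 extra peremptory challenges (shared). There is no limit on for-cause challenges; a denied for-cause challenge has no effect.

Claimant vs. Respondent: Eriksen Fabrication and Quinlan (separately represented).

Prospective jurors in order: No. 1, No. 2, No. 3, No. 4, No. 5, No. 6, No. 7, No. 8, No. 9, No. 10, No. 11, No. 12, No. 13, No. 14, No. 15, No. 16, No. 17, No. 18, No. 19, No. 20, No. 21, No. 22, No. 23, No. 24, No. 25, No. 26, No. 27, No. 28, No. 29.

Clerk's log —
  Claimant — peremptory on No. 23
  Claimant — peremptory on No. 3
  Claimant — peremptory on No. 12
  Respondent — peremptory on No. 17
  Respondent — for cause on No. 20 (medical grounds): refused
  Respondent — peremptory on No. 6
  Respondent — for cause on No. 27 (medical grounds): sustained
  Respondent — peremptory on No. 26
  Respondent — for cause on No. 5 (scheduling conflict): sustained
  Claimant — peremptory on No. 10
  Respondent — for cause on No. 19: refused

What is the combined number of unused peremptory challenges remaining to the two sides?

11

Claimant allotment: 7 base + 1 × 1 alternate = 8. Respondent allotment: 7 base + 1 × 1 alternate + 2 multi-party = 10.
Claimant peremptories used: #23, #3, #12, #10 — 4.
Respondent peremptories used: #17, #6, #26 — 3 (for-cause on #20, #27, #5, #19 don't count).
Remaining: (8 − 4) + (10 − 3) = 11.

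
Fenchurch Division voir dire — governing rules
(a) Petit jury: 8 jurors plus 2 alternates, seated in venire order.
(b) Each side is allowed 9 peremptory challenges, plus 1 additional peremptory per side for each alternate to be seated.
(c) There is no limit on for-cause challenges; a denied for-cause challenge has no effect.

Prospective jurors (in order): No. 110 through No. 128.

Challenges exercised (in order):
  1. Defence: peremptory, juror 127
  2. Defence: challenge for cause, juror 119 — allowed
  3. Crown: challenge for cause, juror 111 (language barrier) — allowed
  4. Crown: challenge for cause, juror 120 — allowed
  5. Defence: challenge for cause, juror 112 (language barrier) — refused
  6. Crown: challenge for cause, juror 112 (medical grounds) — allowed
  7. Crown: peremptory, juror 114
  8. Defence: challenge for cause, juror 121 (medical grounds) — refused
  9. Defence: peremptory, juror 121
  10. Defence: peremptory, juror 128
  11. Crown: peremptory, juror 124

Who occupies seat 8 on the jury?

123

Removed: #111, #112, #114, #119, #120, #121, #124, #127, #128.
Seating in order: seats 1–8 → #110, #113, #115, #116, #117, #118, #122, #123; alternates → #125, #126.
So seat 8 is #123.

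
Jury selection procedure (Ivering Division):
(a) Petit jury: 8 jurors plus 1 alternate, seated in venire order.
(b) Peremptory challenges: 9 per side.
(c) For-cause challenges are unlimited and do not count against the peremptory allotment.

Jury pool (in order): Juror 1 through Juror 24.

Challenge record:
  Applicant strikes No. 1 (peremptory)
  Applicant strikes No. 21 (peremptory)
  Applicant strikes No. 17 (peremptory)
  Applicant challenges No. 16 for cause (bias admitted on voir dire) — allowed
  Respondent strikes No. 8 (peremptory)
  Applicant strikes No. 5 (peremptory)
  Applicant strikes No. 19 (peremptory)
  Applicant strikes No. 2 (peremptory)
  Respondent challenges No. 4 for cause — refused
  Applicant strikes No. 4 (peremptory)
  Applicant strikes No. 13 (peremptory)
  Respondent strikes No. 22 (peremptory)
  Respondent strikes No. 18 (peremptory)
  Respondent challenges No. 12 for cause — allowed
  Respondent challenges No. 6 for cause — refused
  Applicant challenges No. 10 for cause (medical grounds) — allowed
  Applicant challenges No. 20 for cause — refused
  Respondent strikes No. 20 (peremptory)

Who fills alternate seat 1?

24

Removed: #1, #2, #4, #5, #8, #10, #12, #13, #16, #17, #18, #19, #20, #21, #22. (#6 stays — for-cause denied.)
Seating in order: seats 1–8 → #3, #6, #7, #9, #11, #14, #15, #23; alternates → #24.
So alternate 1 is #24.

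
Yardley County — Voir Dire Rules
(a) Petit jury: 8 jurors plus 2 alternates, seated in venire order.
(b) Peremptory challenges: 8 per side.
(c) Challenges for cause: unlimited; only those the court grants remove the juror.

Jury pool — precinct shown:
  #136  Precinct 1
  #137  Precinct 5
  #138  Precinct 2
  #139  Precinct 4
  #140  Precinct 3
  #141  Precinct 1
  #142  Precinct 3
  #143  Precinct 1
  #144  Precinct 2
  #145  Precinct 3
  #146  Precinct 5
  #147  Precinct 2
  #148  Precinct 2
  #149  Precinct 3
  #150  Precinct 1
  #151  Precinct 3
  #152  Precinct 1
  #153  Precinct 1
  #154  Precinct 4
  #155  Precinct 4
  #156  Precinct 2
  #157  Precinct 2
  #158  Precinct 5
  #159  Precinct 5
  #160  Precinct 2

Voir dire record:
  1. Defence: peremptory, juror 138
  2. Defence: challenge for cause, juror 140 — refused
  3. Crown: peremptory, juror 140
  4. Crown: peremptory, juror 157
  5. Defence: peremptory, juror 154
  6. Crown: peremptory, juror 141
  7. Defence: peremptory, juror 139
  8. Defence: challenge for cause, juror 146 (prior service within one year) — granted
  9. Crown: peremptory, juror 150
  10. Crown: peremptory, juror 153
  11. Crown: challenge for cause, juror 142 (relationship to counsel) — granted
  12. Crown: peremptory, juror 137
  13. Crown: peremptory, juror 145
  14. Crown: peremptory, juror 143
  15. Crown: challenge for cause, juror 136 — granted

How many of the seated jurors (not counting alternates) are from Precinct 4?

Removed: #136, #137, #138, #139, #140, #141, #142, #143, #145, #146, #150, #153, #154, #157.
Seated jurors 1–8: #144, #147, #148, #149, #151, #152, #155, #156 (alternates #158, #159 not counted).
Of those, in Precinct 4: #155 → 1.

1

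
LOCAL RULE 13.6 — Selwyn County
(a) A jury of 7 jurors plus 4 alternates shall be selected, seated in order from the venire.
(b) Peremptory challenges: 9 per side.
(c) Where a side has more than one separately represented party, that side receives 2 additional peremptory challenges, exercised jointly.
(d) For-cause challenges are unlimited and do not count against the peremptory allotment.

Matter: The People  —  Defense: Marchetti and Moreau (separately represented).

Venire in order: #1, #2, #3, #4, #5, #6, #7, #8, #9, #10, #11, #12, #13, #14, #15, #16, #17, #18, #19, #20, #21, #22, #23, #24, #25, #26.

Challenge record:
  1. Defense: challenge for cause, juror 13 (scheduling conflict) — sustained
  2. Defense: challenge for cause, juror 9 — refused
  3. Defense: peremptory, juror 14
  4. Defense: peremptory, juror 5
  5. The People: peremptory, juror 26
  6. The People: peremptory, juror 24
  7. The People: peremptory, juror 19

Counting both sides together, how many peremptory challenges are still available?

15

The People allotment: 9. Defense allotment: 9 base + 2 multi-party = 11.
The People peremptories used: #26, #24, #19 — 3.
Defense peremptories used: #14, #5 — 2 (for-cause on #13, #9 don't count).
Remaining: (9 − 3) + (11 − 2) = 15.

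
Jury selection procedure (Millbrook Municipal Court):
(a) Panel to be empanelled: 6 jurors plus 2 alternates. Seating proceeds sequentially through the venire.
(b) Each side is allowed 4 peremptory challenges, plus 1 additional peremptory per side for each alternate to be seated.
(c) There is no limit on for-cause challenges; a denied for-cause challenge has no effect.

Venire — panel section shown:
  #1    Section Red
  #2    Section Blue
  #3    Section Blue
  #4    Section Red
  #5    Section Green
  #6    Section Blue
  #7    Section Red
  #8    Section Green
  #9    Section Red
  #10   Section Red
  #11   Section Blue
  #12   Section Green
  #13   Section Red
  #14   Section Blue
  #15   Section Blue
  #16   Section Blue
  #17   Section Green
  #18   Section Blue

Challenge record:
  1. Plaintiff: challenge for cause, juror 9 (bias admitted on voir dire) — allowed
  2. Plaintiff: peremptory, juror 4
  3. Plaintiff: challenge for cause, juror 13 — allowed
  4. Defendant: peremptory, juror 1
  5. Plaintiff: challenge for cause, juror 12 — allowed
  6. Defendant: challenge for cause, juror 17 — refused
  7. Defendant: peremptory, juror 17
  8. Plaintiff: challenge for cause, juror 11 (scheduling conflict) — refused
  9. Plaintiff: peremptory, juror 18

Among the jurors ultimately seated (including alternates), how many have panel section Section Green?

2

Removed: #1, #4, #9, #12, #13, #17, #18.
Seated (8 incl. alternates): #2, #3, #5, #6, #7, #8, #10, #11.
Of those, in Section Green: #5, #8 → 2.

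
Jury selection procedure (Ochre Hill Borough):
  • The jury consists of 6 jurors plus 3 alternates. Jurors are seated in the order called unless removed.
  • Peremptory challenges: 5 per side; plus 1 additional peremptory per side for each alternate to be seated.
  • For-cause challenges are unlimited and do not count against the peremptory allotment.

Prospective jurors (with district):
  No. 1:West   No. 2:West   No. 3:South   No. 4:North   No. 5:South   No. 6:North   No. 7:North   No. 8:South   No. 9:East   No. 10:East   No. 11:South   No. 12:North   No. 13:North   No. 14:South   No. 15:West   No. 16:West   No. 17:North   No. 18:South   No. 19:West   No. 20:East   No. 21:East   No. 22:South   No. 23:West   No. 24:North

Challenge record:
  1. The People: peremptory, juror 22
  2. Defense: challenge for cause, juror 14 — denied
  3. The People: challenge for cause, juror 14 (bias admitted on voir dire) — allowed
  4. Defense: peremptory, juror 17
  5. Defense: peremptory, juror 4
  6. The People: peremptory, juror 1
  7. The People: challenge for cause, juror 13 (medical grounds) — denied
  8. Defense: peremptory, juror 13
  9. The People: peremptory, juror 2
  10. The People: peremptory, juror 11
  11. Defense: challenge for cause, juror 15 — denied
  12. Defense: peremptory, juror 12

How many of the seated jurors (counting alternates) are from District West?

2

Removed: #1, #2, #4, #11, #12, #13, #14, #17, #22.
Seated (9 incl. alternates): #3, #5, #6, #7, #8, #9, #10, #15, #16.
Of those, in District West: #15, #16 → 2.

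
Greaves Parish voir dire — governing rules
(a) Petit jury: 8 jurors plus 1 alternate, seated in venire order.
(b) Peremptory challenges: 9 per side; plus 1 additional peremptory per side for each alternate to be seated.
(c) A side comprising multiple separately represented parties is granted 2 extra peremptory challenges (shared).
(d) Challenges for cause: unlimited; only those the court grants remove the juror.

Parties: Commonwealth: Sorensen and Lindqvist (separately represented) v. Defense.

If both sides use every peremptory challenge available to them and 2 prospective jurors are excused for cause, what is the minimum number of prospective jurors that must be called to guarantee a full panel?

33

Seats to fill: 8 + 1 alternates = 9.
Peremptories — Commonwealth: 9 + 1×1 + 2 = 12; Defense: 9 + 1×1 = 10; total 22.
For-cause removals: 2.
Minimum venire: 9 + 22 + 2 = 33.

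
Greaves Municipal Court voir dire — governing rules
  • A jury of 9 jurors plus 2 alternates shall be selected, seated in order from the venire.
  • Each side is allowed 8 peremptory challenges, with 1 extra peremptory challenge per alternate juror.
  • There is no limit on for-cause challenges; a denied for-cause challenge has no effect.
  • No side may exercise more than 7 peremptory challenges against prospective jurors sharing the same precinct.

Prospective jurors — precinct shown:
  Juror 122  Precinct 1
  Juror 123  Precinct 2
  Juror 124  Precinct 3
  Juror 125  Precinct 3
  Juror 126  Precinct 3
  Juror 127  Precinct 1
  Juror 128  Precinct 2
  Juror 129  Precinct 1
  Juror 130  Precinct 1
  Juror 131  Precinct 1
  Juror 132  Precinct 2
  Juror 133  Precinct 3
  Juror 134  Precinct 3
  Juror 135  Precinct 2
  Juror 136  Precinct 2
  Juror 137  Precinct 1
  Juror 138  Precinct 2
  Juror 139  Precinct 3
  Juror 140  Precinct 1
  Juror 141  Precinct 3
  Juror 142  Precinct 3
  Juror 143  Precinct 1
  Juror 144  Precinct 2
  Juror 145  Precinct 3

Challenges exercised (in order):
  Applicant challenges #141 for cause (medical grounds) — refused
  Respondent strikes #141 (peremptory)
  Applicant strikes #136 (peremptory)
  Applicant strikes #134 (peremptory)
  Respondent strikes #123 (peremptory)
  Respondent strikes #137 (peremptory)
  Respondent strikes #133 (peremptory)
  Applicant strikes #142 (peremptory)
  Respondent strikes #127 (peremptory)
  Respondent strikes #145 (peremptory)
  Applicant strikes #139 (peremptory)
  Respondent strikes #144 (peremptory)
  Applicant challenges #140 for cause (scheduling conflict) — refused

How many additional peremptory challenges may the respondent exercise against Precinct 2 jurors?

Respondent peremptories so far: #141, #123, #137, #133, #127, #145, #144 — 7 of 10 used, 3 left overall.
Against Precinct 2: #123, #144 — 2 used; per-precinct cap 7 leaves 5.
Binding limit: min(3, 5) = 3.

3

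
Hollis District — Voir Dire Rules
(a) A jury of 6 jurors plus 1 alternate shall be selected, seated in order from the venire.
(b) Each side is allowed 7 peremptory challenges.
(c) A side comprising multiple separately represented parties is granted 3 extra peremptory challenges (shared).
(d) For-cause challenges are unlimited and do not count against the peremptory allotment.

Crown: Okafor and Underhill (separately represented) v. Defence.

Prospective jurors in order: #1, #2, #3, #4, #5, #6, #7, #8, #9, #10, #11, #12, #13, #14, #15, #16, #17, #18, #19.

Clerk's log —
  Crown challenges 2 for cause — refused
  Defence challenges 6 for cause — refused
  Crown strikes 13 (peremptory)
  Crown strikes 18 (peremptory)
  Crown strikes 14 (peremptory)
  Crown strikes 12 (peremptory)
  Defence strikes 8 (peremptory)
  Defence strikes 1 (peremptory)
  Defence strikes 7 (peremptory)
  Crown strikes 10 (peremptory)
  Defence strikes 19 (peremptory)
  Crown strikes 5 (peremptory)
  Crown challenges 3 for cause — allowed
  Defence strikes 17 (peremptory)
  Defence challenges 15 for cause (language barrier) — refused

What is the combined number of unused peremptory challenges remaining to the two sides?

6

Crown allotment: 7 base + 3 multi-party = 10. Defence allotment: 7.
Crown peremptories used: #13, #18, #14, #12, #10, #5 — 6 (for-cause on #2, #3 don't count).
Defence peremptories used: #8, #1, #7, #19, #17 — 5 (for-cause on #6, #15 don't count).
Remaining: (10 − 6) + (7 − 5) = 6.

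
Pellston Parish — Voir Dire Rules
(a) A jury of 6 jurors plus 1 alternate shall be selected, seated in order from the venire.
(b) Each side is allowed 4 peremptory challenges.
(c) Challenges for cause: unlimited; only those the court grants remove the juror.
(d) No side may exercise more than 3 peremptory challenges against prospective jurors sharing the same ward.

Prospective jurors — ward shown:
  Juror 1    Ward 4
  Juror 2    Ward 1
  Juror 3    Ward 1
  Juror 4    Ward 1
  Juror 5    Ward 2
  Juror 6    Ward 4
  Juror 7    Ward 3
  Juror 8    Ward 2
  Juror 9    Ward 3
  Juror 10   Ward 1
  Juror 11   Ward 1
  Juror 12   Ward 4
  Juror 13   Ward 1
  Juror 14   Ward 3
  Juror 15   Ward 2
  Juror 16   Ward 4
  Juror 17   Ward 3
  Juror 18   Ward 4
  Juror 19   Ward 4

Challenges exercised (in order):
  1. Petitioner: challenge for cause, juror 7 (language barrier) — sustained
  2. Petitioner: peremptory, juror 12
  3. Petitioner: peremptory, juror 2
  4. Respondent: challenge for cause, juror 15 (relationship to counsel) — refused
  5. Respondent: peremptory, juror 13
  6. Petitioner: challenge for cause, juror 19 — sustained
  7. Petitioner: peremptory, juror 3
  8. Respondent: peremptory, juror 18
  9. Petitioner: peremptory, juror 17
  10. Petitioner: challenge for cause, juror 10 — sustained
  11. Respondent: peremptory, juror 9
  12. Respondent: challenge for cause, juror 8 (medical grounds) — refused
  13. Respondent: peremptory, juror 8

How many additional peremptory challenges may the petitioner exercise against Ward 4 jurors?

Petitioner peremptories so far: #12, #2, #3, #17 — 4 of 4 used, 0 left overall.
Against Ward 4: #12 — 1 used; per-ward cap 3 leaves 2.
Binding limit: min(0, 2) = 0.

0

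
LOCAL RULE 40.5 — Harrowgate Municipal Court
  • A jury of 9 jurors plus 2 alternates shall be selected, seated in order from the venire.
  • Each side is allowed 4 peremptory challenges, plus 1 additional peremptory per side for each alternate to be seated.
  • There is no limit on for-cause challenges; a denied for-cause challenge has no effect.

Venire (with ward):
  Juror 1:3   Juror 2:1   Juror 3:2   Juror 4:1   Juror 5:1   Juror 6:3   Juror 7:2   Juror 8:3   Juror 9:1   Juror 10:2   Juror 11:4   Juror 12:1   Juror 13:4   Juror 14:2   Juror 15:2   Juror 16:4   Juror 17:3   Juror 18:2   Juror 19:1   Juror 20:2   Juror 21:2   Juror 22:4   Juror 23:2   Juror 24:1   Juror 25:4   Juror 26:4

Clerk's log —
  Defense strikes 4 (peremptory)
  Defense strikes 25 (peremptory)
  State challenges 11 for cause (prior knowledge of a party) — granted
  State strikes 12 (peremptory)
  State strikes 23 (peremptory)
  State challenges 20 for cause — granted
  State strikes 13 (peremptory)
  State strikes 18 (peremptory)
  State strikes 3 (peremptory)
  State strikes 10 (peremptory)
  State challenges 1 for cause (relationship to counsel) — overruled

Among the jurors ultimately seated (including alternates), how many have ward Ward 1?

3

Removed: #3, #4, #10, #11, #12, #13, #18, #20, #23, #25.
Seated (11 incl. alternates): #1, #2, #5, #6, #7, #8, #9, #14, #15, #16, #17.
Of those, in Ward 1: #2, #5, #9 → 3.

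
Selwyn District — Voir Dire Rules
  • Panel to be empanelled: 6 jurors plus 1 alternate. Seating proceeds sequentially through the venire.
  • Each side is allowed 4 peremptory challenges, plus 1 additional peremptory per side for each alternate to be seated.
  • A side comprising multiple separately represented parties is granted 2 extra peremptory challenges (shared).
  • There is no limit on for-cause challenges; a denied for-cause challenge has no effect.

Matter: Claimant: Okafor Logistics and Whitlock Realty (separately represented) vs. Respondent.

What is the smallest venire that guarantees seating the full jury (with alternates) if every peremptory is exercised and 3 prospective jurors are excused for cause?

Seats to fill: 6 + 1 alternates = 7.
Peremptories — Claimant: 4 + 1×1 + 2 = 7; Respondent: 4 + 1×1 = 5; total 12.
For-cause removals: 3.
Minimum venire: 7 + 12 + 3 = 22.

22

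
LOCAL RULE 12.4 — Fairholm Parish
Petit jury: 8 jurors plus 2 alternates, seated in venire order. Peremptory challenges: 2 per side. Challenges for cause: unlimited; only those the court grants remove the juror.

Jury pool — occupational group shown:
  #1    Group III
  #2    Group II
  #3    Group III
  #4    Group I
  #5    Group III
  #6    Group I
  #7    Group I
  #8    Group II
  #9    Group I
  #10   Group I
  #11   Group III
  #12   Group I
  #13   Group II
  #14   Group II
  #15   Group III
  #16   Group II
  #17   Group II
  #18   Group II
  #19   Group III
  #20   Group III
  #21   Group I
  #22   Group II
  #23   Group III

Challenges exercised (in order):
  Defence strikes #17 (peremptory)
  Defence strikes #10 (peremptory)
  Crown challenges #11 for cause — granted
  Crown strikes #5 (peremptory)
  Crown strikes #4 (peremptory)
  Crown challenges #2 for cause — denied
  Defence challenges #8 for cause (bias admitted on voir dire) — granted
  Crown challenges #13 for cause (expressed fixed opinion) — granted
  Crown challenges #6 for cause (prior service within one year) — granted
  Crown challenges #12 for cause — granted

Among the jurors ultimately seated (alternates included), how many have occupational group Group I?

2

Removed: #4, #5, #6, #8, #10, #11, #12, #13, #17.
Seated (10 incl. alternates): #1, #2, #3, #7, #9, #14, #15, #16, #18, #19.
Of those, in Group I: #7, #9 → 2.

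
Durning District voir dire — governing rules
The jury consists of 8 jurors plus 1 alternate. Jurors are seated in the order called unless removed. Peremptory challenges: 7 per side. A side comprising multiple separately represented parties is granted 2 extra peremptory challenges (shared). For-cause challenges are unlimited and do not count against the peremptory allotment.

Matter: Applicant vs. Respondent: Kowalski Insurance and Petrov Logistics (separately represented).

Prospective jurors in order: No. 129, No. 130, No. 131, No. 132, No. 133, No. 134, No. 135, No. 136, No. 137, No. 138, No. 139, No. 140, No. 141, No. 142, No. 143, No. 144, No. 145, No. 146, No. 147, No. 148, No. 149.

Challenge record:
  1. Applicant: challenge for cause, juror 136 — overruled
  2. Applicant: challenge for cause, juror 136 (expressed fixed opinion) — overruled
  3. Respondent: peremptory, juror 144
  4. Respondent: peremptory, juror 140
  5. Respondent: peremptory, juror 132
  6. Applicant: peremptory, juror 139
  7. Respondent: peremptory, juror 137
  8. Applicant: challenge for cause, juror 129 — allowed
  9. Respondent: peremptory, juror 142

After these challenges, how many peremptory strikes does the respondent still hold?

Respondent allotment: 7 base + 2 multi-party = 9.
Respondent peremptories used: #144, #140, #132, #137, #142 — 5.
Remaining: 9 − 5 = 4.

4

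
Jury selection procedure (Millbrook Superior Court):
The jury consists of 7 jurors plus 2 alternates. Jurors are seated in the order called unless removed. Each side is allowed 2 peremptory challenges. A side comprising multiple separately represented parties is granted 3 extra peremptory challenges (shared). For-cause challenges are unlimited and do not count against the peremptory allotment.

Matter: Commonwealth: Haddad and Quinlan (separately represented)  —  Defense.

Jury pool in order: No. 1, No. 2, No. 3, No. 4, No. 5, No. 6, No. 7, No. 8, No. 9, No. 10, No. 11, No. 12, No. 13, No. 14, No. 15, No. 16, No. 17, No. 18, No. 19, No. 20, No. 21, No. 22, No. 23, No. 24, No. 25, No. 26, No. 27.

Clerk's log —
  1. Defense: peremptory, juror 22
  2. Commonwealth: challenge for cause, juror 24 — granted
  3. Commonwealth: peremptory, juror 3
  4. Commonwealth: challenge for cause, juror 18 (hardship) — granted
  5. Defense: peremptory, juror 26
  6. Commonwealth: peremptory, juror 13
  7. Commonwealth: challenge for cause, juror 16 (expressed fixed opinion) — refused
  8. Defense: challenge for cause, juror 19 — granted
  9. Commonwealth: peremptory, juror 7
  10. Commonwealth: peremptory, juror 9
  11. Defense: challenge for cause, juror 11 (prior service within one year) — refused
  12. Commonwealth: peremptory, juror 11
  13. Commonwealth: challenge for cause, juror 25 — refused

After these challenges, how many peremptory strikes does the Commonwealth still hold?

Commonwealth allotment: 2 base + 3 multi-party = 5.
Commonwealth peremptories used: #3, #13, #7, #9, #11 — 5 (for-cause on #24, #18, #16, #25 don't count).
Remaining: 5 − 5 = 0.

0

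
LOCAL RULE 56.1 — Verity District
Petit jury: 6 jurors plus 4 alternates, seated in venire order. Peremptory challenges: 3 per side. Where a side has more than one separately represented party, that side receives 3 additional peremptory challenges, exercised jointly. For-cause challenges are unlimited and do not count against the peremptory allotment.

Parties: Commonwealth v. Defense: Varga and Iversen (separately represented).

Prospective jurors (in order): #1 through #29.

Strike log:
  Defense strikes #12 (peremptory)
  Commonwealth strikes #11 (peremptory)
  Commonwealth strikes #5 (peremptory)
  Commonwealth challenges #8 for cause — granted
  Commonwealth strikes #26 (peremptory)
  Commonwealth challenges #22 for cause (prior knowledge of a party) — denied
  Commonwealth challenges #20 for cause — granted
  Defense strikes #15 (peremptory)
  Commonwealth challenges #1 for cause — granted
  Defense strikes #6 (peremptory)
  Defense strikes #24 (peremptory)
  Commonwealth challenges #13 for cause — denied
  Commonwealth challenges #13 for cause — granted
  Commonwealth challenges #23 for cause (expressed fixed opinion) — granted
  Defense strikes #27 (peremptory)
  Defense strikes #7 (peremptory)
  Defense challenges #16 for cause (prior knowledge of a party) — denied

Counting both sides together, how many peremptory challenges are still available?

0

Commonwealth allotment: 3. Defense allotment: 3 base + 3 multi-party = 6.
Commonwealth peremptories used: #11, #5, #26 — 3 (for-cause on #8, #22, #20, #1, #13, #13, #23 don't count).
Defense peremptories used: #12, #15, #6, #24, #27, #7 — 6 (the for-cause on #16 doesn't count).
Remaining: (3 − 3) + (6 − 6) = 0.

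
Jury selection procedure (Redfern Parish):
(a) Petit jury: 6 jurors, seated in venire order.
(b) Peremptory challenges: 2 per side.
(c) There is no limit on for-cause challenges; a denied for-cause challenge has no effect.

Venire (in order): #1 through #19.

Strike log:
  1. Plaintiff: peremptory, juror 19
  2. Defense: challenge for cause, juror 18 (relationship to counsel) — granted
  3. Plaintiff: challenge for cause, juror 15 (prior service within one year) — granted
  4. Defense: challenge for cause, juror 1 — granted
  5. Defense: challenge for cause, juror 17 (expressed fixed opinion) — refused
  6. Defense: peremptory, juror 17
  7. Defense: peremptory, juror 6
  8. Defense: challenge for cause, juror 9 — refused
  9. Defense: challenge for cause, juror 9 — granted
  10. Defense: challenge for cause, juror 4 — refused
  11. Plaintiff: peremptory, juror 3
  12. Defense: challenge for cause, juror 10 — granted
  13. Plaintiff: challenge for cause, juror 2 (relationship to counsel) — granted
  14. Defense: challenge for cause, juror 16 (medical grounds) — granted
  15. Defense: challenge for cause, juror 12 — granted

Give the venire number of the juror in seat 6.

13

Removed: #1, #2, #3, #6, #9, #10, #12, #15, #16, #17, #18, #19. (#4 stays — for-cause denied.)
Seating in order: seats 1–6 → #4, #5, #7, #8, #11, #13.
So seat 6 is #13.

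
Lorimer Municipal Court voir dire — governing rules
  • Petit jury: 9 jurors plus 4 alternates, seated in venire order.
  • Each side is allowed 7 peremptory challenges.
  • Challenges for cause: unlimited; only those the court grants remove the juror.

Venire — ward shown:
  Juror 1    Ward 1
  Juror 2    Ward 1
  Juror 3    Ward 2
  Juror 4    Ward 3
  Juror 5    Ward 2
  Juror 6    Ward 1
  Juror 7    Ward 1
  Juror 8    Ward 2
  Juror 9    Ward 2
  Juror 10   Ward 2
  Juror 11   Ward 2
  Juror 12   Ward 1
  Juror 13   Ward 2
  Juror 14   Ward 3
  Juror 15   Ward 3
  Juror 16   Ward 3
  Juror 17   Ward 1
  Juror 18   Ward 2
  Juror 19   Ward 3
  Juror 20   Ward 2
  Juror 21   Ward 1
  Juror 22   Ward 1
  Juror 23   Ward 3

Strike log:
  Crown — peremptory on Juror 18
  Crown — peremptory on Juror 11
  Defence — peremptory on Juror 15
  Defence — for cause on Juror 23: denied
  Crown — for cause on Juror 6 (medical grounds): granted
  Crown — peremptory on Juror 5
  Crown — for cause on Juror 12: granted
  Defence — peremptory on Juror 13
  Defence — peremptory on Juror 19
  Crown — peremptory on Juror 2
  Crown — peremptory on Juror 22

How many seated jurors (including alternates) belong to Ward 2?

5

Removed: #2, #5, #6, #11, #12, #13, #15, #18, #19, #22.
Seated (13 incl. alternates): #1, #3, #4, #7, #8, #9, #10, #14, #16, #17, #20, #21, #23.
Of those, in Ward 2: #3, #8, #9, #10, #20 → 5.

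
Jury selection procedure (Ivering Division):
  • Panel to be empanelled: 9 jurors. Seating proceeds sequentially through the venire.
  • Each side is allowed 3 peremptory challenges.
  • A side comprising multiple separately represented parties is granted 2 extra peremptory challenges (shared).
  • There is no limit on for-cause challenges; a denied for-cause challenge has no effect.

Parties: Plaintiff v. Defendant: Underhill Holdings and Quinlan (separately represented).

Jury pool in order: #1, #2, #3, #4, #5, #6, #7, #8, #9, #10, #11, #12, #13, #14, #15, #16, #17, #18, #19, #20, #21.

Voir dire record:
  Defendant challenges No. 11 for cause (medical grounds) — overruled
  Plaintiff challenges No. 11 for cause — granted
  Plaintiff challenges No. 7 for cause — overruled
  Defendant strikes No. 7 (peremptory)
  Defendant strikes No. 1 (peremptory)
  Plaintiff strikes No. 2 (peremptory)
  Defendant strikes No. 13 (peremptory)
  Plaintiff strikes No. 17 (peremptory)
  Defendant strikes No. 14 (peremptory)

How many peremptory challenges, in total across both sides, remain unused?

Plaintiff allotment: 3. Defendant allotment: 3 base + 2 multi-party = 5.
Plaintiff peremptories used: #2, #17 — 2 (for-cause on #11, #7 don't count).
Defendant peremptories used: #7, #1, #13, #14 — 4 (the for-cause on #11 doesn't count).
Remaining: (3 − 2) + (5 − 4) = 2.

2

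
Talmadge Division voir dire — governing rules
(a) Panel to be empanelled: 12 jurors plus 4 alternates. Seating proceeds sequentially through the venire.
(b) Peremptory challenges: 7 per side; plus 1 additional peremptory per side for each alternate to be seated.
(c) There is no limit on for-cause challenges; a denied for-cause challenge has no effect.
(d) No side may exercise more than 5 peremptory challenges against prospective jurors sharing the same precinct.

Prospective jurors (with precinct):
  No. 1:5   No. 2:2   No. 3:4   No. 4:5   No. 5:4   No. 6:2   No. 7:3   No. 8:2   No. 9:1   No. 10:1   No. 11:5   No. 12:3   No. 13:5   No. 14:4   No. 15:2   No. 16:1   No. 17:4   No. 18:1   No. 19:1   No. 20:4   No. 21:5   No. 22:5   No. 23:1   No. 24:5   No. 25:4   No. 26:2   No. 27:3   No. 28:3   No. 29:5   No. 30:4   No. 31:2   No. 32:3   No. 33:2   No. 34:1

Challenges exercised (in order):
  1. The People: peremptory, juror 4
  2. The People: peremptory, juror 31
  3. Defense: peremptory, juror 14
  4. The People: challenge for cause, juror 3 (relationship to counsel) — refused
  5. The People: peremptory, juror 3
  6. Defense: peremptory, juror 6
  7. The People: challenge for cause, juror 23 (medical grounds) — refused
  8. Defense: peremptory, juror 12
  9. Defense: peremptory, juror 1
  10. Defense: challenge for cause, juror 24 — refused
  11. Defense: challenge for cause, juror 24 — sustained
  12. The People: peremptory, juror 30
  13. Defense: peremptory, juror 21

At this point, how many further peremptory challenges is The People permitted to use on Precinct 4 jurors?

3

The People peremptories so far: #4, #31, #3, #30 — 4 of 11 used, 7 left overall.
Against Precinct 4: #3, #30 — 2 used; per-precinct cap 5 leaves 3.
Binding limit: min(7, 3) = 3.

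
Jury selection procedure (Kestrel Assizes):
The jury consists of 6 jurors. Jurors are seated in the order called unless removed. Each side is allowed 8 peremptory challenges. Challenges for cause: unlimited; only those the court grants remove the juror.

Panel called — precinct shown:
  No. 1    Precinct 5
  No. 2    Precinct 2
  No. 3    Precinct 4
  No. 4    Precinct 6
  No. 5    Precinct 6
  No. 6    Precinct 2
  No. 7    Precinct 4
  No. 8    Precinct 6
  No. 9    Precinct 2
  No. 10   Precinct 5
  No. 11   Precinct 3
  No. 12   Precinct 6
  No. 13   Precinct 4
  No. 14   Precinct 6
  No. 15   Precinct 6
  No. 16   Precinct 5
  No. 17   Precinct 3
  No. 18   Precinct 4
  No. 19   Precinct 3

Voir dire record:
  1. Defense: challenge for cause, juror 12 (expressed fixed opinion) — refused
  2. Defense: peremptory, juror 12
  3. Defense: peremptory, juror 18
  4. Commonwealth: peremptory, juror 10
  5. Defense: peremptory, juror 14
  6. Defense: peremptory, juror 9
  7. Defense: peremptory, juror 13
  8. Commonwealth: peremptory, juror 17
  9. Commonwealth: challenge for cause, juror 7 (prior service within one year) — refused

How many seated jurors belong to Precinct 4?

Removed: #9, #10, #12, #13, #14, #17, #18.
Seated jurors 1–6: #1, #2, #3, #4, #5, #6.
Of those, in Precinct 4: #3 → 1.

1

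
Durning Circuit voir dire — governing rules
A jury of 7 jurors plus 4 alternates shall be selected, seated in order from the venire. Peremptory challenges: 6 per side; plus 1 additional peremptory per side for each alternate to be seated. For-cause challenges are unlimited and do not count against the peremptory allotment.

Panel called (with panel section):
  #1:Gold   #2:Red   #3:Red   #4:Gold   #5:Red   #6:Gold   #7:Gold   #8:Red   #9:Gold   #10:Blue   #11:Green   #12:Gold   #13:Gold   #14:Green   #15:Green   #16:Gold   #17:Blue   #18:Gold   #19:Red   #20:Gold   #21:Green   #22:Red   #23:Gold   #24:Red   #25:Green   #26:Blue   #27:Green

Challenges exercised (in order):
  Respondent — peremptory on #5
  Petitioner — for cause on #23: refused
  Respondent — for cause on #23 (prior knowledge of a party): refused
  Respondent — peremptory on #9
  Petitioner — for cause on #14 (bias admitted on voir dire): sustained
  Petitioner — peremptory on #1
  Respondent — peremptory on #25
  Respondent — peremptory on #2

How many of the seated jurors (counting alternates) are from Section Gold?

6

Removed: #1, #2, #5, #9, #14, #25.
Seated (11 incl. alternates): #3, #4, #6, #7, #8, #10, #11, #12, #13, #15, #16.
Of those, in Section Gold: #4, #6, #7, #12, #13, #16 → 6.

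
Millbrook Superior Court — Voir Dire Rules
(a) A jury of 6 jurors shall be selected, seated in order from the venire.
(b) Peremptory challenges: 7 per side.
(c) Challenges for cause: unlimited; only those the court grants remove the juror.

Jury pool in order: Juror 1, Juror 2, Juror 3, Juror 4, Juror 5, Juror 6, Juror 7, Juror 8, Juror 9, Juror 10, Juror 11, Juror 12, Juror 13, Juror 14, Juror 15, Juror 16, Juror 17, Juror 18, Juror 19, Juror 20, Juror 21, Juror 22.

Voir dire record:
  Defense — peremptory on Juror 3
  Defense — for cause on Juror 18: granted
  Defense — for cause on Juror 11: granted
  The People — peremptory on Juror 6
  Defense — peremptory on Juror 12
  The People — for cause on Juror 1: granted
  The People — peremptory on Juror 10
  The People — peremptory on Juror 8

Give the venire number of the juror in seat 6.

Removed: #1, #3, #6, #8, #10, #11, #12, #18.
Filling seats in venire order through position 6: #2, #4, #5, #7, #9, #13.
So seat 6 is #13.

13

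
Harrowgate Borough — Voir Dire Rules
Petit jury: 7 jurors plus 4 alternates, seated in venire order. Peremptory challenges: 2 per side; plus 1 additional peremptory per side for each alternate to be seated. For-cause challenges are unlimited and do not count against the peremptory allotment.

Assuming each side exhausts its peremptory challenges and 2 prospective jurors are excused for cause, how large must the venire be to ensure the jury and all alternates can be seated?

Seats to fill: 7 + 4 alternates = 11.
Peremptories: 2 + 1×4 = 6 per side × 2 sides = 12.
For-cause removals: 2.
Minimum venire: 11 + 12 + 2 = 25.

25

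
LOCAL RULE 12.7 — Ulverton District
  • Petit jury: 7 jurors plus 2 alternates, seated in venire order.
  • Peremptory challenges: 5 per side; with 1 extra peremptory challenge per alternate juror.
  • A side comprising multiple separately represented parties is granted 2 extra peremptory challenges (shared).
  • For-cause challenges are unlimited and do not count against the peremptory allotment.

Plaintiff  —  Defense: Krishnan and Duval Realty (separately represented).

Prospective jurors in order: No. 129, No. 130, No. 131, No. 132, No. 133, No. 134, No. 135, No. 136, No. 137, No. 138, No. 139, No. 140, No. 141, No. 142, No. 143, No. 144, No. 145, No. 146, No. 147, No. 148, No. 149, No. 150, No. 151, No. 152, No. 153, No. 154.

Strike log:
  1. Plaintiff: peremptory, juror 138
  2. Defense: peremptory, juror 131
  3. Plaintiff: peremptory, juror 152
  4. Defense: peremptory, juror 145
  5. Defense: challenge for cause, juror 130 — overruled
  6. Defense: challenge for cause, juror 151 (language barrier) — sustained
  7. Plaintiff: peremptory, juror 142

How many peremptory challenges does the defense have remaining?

7

Defense allotment: 5 base + 1 × 2 alternates + 2 multi-party = 9.
Defense peremptories used: #131, #145 — 2 (for-cause on #130, #151 don't count).
Remaining: 9 − 2 = 7.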